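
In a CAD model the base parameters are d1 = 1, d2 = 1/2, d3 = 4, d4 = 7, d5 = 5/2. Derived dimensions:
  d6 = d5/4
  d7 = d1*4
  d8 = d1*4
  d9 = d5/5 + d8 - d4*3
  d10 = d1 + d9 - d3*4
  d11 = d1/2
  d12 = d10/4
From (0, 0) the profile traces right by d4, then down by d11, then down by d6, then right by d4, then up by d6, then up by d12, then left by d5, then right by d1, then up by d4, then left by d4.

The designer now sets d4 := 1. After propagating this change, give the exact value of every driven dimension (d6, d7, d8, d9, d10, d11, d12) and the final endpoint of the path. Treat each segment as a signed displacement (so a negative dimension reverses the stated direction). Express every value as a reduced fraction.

d6 = 5/8
d7 = 4
d8 = 4
d9 = 3/2
d10 = -27/2
d11 = 1/2
d12 = -27/8
endpoint = (-1/2, -23/8)

Apply edit: d4 := 1
  d6 = d5/4 = 5/8
  d7 = d1*4 = 4
  d8 = d1*4 = 4
  d9 = d5/5 + d8 - d4*3 = 3/2
  d10 = d1 + d9 - d3*4 = -27/2
  d11 = d1/2 = 1/2
  d12 = d10/4 = -27/8
Walk from origin (0, 0):
  seg 1: right by d4 = 1 → (1, 0)
  seg 2: down by d11 = 1/2 → (1, -1/2)
  seg 3: down by d6 = 5/8 → (1, -9/8)
  seg 4: right by d4 = 1 → (2, -9/8)
  seg 5: up by d6 = 5/8 → (2, -1/2)
  seg 6: up by d12 = -27/8 → (2, -31/8)
  seg 7: left by d5 = 5/2 → (-1/2, -31/8)
  seg 8: right by d1 = 1 → (1/2, -31/8)
  seg 9: up by d4 = 1 → (1/2, -23/8)
  seg 10: left by d4 = 1 → (-1/2, -23/8)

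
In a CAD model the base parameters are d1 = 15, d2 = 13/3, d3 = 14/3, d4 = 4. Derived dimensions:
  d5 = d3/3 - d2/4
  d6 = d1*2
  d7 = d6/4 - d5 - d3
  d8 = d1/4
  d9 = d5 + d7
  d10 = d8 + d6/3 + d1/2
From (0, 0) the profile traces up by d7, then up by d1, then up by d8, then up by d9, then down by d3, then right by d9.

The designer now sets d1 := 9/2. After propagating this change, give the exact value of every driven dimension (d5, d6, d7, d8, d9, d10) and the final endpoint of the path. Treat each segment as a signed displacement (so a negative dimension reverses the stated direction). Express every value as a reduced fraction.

d5 = 17/36
d6 = 9
d7 = -26/9
d8 = 9/8
d9 = -29/12
d10 = 51/8
endpoint = (-29/12, -313/72)

Apply edit: d1 := 9/2
  d5 = d3/3 - d2/4 = 17/36
  d6 = d1*2 = 9
  d7 = d6/4 - d5 - d3 = -26/9
  d8 = d1/4 = 9/8
  d9 = d5 + d7 = -29/12
  d10 = d8 + d6/3 + d1/2 = 51/8
Walk from origin (0, 0):
  seg 1: up by d7 = -26/9 → (0, -26/9)
  seg 2: up by d1 = 9/2 → (0, 29/18)
  seg 3: up by d8 = 9/8 → (0, 197/72)
  seg 4: up by d9 = -29/12 → (0, 23/72)
  seg 5: down by d3 = 14/3 → (0, -313/72)
  seg 6: right by d9 = -29/12 → (-29/12, -313/72)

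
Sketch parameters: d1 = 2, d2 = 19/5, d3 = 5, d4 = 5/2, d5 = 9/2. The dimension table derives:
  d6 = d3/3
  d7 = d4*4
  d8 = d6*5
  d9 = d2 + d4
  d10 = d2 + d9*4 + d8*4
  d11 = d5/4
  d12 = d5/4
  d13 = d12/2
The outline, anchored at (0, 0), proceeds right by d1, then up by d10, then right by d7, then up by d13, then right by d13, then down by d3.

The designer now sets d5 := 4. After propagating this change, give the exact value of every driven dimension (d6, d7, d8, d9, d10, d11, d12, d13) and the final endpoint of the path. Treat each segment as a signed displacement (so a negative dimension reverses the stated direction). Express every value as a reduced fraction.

d6 = 5/3
d7 = 10
d8 = 25/3
d9 = 63/10
d10 = 187/3
d11 = 1
d12 = 1
d13 = 1/2
endpoint = (25/2, 347/6)

Apply edit: d5 := 4
  d6 = d3/3 = 5/3
  d7 = d4*4 = 10
  d8 = d6*5 = 25/3
  d9 = d2 + d4 = 63/10
  d10 = d2 + d9*4 + d8*4 = 187/3
  d11 = d5/4 = 1
  d12 = d5/4 = 1
  d13 = d12/2 = 1/2
Walk from origin (0, 0):
  seg 1: right by d1 = 2 → (2, 0)
  seg 2: up by d10 = 187/3 → (2, 187/3)
  seg 3: right by d7 = 10 → (12, 187/3)
  seg 4: up by d13 = 1/2 → (12, 377/6)
  seg 5: right by d13 = 1/2 → (25/2, 377/6)
  seg 6: down by d3 = 5 → (25/2, 347/6)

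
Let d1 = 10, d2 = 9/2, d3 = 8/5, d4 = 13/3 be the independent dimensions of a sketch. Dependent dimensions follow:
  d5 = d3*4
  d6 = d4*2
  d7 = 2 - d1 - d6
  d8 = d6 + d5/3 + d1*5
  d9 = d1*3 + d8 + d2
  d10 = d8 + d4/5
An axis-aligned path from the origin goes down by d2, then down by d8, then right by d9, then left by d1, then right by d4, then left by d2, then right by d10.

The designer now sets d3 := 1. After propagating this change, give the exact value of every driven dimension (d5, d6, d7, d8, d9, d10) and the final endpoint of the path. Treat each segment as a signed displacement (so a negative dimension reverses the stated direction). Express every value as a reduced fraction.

Apply edit: d3 := 1
  d5 = d3*4 = 4
  d6 = d4*2 = 26/3
  d7 = 2 - d1 - d6 = -50/3
  d8 = d6 + d5/3 + d1*5 = 60
  d9 = d1*3 + d8 + d2 = 189/2
  d10 = d8 + d4/5 = 913/15
Walk from origin (0, 0):
  seg 1: down by d2 = 9/2 → (0, -9/2)
  seg 2: down by d8 = 60 → (0, -129/2)
  seg 3: right by d9 = 189/2 → (189/2, -129/2)
  seg 4: left by d1 = 10 → (169/2, -129/2)
  seg 5: right by d4 = 13/3 → (533/6, -129/2)
  seg 6: left by d2 = 9/2 → (253/3, -129/2)
  seg 7: right by d10 = 913/15 → (726/5, -129/2)

d5 = 4
d6 = 26/3
d7 = -50/3
d8 = 60
d9 = 189/2
d10 = 913/15
endpoint = (726/5, -129/2)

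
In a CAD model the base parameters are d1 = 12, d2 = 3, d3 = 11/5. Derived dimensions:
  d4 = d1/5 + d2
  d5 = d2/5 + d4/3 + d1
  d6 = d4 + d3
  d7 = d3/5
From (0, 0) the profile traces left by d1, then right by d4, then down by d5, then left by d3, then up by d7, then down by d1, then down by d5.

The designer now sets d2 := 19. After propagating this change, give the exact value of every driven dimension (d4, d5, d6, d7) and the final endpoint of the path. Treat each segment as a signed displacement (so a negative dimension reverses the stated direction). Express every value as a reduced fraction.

Apply edit: d2 := 19
  d4 = d1/5 + d2 = 107/5
  d5 = d2/5 + d4/3 + d1 = 344/15
  d6 = d4 + d3 = 118/5
  d7 = d3/5 = 11/25
Walk from origin (0, 0):
  seg 1: left by d1 = 12 → (-12, 0)
  seg 2: right by d4 = 107/5 → (47/5, 0)
  seg 3: down by d5 = 344/15 → (47/5, -344/15)
  seg 4: left by d3 = 11/5 → (36/5, -344/15)
  seg 5: up by d7 = 11/25 → (36/5, -1687/75)
  seg 6: down by d1 = 12 → (36/5, -2587/75)
  seg 7: down by d5 = 344/15 → (36/5, -4307/75)

d4 = 107/5
d5 = 344/15
d6 = 118/5
d7 = 11/25
endpoint = (36/5, -4307/75)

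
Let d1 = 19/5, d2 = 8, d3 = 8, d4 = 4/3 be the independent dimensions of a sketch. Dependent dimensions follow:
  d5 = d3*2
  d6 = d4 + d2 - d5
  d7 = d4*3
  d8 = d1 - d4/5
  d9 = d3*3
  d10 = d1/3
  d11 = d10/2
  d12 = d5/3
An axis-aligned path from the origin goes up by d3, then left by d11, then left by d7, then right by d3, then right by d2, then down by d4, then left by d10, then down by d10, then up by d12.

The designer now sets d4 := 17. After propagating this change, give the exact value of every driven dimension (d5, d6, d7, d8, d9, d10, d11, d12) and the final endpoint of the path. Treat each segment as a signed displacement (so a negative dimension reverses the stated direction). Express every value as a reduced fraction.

Apply edit: d4 := 17
  d5 = d3*2 = 16
  d6 = d4 + d2 - d5 = 9
  d7 = d4*3 = 51
  d8 = d1 - d4/5 = 2/5
  d9 = d3*3 = 24
  d10 = d1/3 = 19/15
  d11 = d10/2 = 19/30
  d12 = d5/3 = 16/3
Walk from origin (0, 0):
  seg 1: up by d3 = 8 → (0, 8)
  seg 2: left by d11 = 19/30 → (-19/30, 8)
  seg 3: left by d7 = 51 → (-1549/30, 8)
  seg 4: right by d3 = 8 → (-1309/30, 8)
  seg 5: right by d2 = 8 → (-1069/30, 8)
  seg 6: down by d4 = 17 → (-1069/30, -9)
  seg 7: left by d10 = 19/15 → (-369/10, -9)
  seg 8: down by d10 = 19/15 → (-369/10, -154/15)
  seg 9: up by d12 = 16/3 → (-369/10, -74/15)

d5 = 16
d6 = 9
d7 = 51
d8 = 2/5
d9 = 24
d10 = 19/15
d11 = 19/30
d12 = 16/3
endpoint = (-369/10, -74/15)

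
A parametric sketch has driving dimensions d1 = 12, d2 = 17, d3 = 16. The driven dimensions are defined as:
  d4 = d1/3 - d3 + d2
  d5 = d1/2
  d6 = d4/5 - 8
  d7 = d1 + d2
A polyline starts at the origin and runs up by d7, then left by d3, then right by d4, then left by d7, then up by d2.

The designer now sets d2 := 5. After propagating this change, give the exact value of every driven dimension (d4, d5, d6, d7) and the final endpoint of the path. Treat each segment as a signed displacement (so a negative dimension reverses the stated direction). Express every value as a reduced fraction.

Apply edit: d2 := 5
  d4 = d1/3 - d3 + d2 = -7
  d5 = d1/2 = 6
  d6 = d4/5 - 8 = -47/5
  d7 = d1 + d2 = 17
Walk from origin (0, 0):
  seg 1: up by d7 = 17 → (0, 17)
  seg 2: left by d3 = 16 → (-16, 17)
  seg 3: right by d4 = -7 → (-23, 17)
  seg 4: left by d7 = 17 → (-40, 17)
  seg 5: up by d2 = 5 → (-40, 22)

d4 = -7
d5 = 6
d6 = -47/5
d7 = 17
endpoint = (-40, 22)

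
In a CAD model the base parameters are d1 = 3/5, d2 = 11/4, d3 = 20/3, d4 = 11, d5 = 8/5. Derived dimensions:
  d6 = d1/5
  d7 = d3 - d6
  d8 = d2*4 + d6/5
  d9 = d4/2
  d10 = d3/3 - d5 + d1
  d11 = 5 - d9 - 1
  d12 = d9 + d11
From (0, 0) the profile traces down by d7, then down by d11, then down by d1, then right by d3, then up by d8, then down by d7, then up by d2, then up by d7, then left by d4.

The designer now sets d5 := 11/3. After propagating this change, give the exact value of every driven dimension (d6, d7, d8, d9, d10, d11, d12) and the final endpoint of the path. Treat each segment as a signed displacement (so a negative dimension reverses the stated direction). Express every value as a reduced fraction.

Apply edit: d5 := 11/3
  d6 = d1/5 = 3/25
  d7 = d3 - d6 = 491/75
  d8 = d2*4 + d6/5 = 1378/125
  d9 = d4/2 = 11/2
  d10 = d3/3 - d5 + d1 = -38/45
  d11 = 5 - d9 - 1 = -3/2
  d12 = d9 + d11 = 4
Walk from origin (0, 0):
  seg 1: down by d7 = 491/75 → (0, -491/75)
  seg 2: down by d11 = -3/2 → (0, -757/150)
  seg 3: down by d1 = 3/5 → (0, -847/150)
  seg 4: right by d3 = 20/3 → (20/3, -847/150)
  seg 5: up by d8 = 1378/125 → (20/3, 4033/750)
  seg 6: down by d7 = 491/75 → (20/3, -877/750)
  seg 7: up by d2 = 11/4 → (20/3, 2371/1500)
  seg 8: up by d7 = 491/75 → (20/3, 12191/1500)
  seg 9: left by d4 = 11 → (-13/3, 12191/1500)

d6 = 3/25
d7 = 491/75
d8 = 1378/125
d9 = 11/2
d10 = -38/45
d11 = -3/2
d12 = 4
endpoint = (-13/3, 12191/1500)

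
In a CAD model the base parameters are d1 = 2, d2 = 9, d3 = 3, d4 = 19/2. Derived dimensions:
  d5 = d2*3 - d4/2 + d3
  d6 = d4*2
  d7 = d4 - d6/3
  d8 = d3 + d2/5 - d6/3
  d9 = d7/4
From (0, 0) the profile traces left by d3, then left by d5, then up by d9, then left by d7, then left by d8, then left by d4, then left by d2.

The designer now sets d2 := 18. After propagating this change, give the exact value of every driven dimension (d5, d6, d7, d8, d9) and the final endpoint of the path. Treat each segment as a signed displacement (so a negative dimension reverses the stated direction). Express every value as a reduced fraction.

d5 = 209/4
d6 = 19
d7 = 19/6
d8 = 4/15
d9 = 19/24
endpoint = (-5171/60, 19/24)

Apply edit: d2 := 18
  d5 = d2*3 - d4/2 + d3 = 209/4
  d6 = d4*2 = 19
  d7 = d4 - d6/3 = 19/6
  d8 = d3 + d2/5 - d6/3 = 4/15
  d9 = d7/4 = 19/24
Walk from origin (0, 0):
  seg 1: left by d3 = 3 → (-3, 0)
  seg 2: left by d5 = 209/4 → (-221/4, 0)
  seg 3: up by d9 = 19/24 → (-221/4, 19/24)
  seg 4: left by d7 = 19/6 → (-701/12, 19/24)
  seg 5: left by d8 = 4/15 → (-3521/60, 19/24)
  seg 6: left by d4 = 19/2 → (-4091/60, 19/24)
  seg 7: left by d2 = 18 → (-5171/60, 19/24)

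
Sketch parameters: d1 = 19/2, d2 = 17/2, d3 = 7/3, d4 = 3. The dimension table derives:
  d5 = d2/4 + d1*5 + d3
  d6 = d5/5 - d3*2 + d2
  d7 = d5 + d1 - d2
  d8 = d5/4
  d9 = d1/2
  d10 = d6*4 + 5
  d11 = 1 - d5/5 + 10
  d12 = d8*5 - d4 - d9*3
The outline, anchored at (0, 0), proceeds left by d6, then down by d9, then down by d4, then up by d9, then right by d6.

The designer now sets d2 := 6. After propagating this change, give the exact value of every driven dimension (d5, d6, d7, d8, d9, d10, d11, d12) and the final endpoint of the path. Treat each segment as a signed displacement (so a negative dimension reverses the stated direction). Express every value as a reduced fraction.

Apply edit: d2 := 6
  d5 = d2/4 + d1*5 + d3 = 154/3
  d6 = d5/5 - d3*2 + d2 = 58/5
  d7 = d5 + d1 - d2 = 329/6
  d8 = d5/4 = 77/6
  d9 = d1/2 = 19/4
  d10 = d6*4 + 5 = 257/5
  d11 = 1 - d5/5 + 10 = 11/15
  d12 = d8*5 - d4 - d9*3 = 563/12
Walk from origin (0, 0):
  seg 1: left by d6 = 58/5 → (-58/5, 0)
  seg 2: down by d9 = 19/4 → (-58/5, -19/4)
  seg 3: down by d4 = 3 → (-58/5, -31/4)
  seg 4: up by d9 = 19/4 → (-58/5, -3)
  seg 5: right by d6 = 58/5 → (0, -3)

d5 = 154/3
d6 = 58/5
d7 = 329/6
d8 = 77/6
d9 = 19/4
d10 = 257/5
d11 = 11/15
d12 = 563/12
endpoint = (0, -3)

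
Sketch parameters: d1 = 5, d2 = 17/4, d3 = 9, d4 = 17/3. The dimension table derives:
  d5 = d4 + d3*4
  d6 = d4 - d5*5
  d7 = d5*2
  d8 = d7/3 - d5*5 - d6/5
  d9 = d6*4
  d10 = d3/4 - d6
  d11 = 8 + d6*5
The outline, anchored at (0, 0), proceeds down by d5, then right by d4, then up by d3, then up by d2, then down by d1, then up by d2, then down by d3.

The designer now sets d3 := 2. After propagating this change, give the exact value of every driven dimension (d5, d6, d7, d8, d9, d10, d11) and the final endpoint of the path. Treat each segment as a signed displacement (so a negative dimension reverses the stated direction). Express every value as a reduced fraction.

Apply edit: d3 := 2
  d5 = d4 + d3*4 = 41/3
  d6 = d4 - d5*5 = -188/3
  d7 = d5*2 = 82/3
  d8 = d7/3 - d5*5 - d6/5 = -2101/45
  d9 = d6*4 = -752/3
  d10 = d3/4 - d6 = 379/6
  d11 = 8 + d6*5 = -916/3
Walk from origin (0, 0):
  seg 1: down by d5 = 41/3 → (0, -41/3)
  seg 2: right by d4 = 17/3 → (17/3, -41/3)
  seg 3: up by d3 = 2 → (17/3, -35/3)
  seg 4: up by d2 = 17/4 → (17/3, -89/12)
  seg 5: down by d1 = 5 → (17/3, -149/12)
  seg 6: up by d2 = 17/4 → (17/3, -49/6)
  seg 7: down by d3 = 2 → (17/3, -61/6)

d5 = 41/3
d6 = -188/3
d7 = 82/3
d8 = -2101/45
d9 = -752/3
d10 = 379/6
d11 = -916/3
endpoint = (17/3, -61/6)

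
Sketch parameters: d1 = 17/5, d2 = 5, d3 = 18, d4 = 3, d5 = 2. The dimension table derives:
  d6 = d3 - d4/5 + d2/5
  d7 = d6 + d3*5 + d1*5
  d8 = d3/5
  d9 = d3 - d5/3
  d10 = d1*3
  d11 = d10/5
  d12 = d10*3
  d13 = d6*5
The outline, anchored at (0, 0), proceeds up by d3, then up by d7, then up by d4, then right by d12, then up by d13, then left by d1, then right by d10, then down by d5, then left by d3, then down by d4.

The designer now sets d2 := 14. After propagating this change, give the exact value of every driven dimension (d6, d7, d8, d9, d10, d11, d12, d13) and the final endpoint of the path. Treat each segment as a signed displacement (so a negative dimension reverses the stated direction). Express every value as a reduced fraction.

Apply edit: d2 := 14
  d6 = d3 - d4/5 + d2/5 = 101/5
  d7 = d6 + d3*5 + d1*5 = 636/5
  d8 = d3/5 = 18/5
  d9 = d3 - d5/3 = 52/3
  d10 = d1*3 = 51/5
  d11 = d10/5 = 51/25
  d12 = d10*3 = 153/5
  d13 = d6*5 = 101
Walk from origin (0, 0):
  seg 1: up by d3 = 18 → (0, 18)
  seg 2: up by d7 = 636/5 → (0, 726/5)
  seg 3: up by d4 = 3 → (0, 741/5)
  seg 4: right by d12 = 153/5 → (153/5, 741/5)
  seg 5: up by d13 = 101 → (153/5, 1246/5)
  seg 6: left by d1 = 17/5 → (136/5, 1246/5)
  seg 7: right by d10 = 51/5 → (187/5, 1246/5)
  seg 8: down by d5 = 2 → (187/5, 1236/5)
  seg 9: left by d3 = 18 → (97/5, 1236/5)
  seg 10: down by d4 = 3 → (97/5, 1221/5)

d6 = 101/5
d7 = 636/5
d8 = 18/5
d9 = 52/3
d10 = 51/5
d11 = 51/25
d12 = 153/5
d13 = 101
endpoint = (97/5, 1221/5)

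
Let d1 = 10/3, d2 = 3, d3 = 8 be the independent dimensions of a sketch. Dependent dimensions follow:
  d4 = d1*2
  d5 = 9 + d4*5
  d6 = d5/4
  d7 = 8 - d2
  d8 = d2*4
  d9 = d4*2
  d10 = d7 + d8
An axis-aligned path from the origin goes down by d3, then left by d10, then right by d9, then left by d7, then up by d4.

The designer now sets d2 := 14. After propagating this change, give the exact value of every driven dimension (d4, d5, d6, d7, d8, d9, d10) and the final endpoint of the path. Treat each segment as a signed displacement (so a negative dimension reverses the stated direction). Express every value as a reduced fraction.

Apply edit: d2 := 14
  d4 = d1*2 = 20/3
  d5 = 9 + d4*5 = 127/3
  d6 = d5/4 = 127/12
  d7 = 8 - d2 = -6
  d8 = d2*4 = 56
  d9 = d4*2 = 40/3
  d10 = d7 + d8 = 50
Walk from origin (0, 0):
  seg 1: down by d3 = 8 → (0, -8)
  seg 2: left by d10 = 50 → (-50, -8)
  seg 3: right by d9 = 40/3 → (-110/3, -8)
  seg 4: left by d7 = -6 → (-92/3, -8)
  seg 5: up by d4 = 20/3 → (-92/3, -4/3)

d4 = 20/3
d5 = 127/3
d6 = 127/12
d7 = -6
d8 = 56
d9 = 40/3
d10 = 50
endpoint = (-92/3, -4/3)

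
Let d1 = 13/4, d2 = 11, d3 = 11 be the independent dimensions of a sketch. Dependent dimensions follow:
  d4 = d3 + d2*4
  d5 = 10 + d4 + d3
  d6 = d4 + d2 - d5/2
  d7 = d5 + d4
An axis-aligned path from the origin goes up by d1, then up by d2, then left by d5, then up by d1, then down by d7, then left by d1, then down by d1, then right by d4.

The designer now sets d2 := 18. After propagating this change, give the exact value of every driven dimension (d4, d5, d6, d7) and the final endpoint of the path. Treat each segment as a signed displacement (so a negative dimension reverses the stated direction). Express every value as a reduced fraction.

d4 = 83
d5 = 104
d6 = 49
d7 = 187
endpoint = (-97/4, -663/4)

Apply edit: d2 := 18
  d4 = d3 + d2*4 = 83
  d5 = 10 + d4 + d3 = 104
  d6 = d4 + d2 - d5/2 = 49
  d7 = d5 + d4 = 187
Walk from origin (0, 0):
  seg 1: up by d1 = 13/4 → (0, 13/4)
  seg 2: up by d2 = 18 → (0, 85/4)
  seg 3: left by d5 = 104 → (-104, 85/4)
  seg 4: up by d1 = 13/4 → (-104, 49/2)
  seg 5: down by d7 = 187 → (-104, -325/2)
  seg 6: left by d1 = 13/4 → (-429/4, -325/2)
  seg 7: down by d1 = 13/4 → (-429/4, -663/4)
  seg 8: right by d4 = 83 → (-97/4, -663/4)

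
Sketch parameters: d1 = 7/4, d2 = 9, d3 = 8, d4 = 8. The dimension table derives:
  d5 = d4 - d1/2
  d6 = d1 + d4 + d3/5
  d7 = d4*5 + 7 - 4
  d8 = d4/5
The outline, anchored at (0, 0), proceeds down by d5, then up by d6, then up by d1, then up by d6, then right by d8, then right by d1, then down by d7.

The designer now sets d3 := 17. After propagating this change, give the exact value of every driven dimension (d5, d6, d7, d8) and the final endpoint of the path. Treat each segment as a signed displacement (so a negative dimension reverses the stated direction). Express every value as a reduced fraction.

d5 = 57/8
d6 = 263/20
d7 = 43
d8 = 8/5
endpoint = (67/20, -883/40)

Apply edit: d3 := 17
  d5 = d4 - d1/2 = 57/8
  d6 = d1 + d4 + d3/5 = 263/20
  d7 = d4*5 + 7 - 4 = 43
  d8 = d4/5 = 8/5
Walk from origin (0, 0):
  seg 1: down by d5 = 57/8 → (0, -57/8)
  seg 2: up by d6 = 263/20 → (0, 241/40)
  seg 3: up by d1 = 7/4 → (0, 311/40)
  seg 4: up by d6 = 263/20 → (0, 837/40)
  seg 5: right by d8 = 8/5 → (8/5, 837/40)
  seg 6: right by d1 = 7/4 → (67/20, 837/40)
  seg 7: down by d7 = 43 → (67/20, -883/40)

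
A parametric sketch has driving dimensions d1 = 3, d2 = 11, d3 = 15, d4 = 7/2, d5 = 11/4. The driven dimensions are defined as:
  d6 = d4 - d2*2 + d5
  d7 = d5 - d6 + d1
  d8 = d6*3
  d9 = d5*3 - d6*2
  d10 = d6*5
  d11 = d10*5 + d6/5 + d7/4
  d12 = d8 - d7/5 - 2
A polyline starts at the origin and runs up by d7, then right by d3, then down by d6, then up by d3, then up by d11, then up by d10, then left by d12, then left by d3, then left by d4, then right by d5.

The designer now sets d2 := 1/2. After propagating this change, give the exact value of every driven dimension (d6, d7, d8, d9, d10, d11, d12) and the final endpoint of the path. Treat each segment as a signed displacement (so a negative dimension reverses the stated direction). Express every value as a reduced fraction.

d6 = 21/4
d7 = 1/2
d8 = 63/4
d9 = -9/4
d10 = 105/4
d11 = 5297/40
d12 = 273/20
endpoint = (-72/5, 6757/40)

Apply edit: d2 := 1/2
  d6 = d4 - d2*2 + d5 = 21/4
  d7 = d5 - d6 + d1 = 1/2
  d8 = d6*3 = 63/4
  d9 = d5*3 - d6*2 = -9/4
  d10 = d6*5 = 105/4
  d11 = d10*5 + d6/5 + d7/4 = 5297/40
  d12 = d8 - d7/5 - 2 = 273/20
Walk from origin (0, 0):
  seg 1: up by d7 = 1/2 → (0, 1/2)
  seg 2: right by d3 = 15 → (15, 1/2)
  seg 3: down by d6 = 21/4 → (15, -19/4)
  seg 4: up by d3 = 15 → (15, 41/4)
  seg 5: up by d11 = 5297/40 → (15, 5707/40)
  seg 6: up by d10 = 105/4 → (15, 6757/40)
  seg 7: left by d12 = 273/20 → (27/20, 6757/40)
  seg 8: left by d3 = 15 → (-273/20, 6757/40)
  seg 9: left by d4 = 7/2 → (-343/20, 6757/40)
  seg 10: right by d5 = 11/4 → (-72/5, 6757/40)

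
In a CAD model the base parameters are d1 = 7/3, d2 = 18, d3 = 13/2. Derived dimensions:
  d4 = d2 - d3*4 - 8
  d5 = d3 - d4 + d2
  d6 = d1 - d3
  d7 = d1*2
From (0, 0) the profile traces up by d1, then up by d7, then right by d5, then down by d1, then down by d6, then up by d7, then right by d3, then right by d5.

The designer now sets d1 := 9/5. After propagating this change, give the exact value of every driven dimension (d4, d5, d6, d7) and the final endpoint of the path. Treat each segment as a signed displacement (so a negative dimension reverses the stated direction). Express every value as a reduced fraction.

Apply edit: d1 := 9/5
  d4 = d2 - d3*4 - 8 = -16
  d5 = d3 - d4 + d2 = 81/2
  d6 = d1 - d3 = -47/10
  d7 = d1*2 = 18/5
Walk from origin (0, 0):
  seg 1: up by d1 = 9/5 → (0, 9/5)
  seg 2: up by d7 = 18/5 → (0, 27/5)
  seg 3: right by d5 = 81/2 → (81/2, 27/5)
  seg 4: down by d1 = 9/5 → (81/2, 18/5)
  seg 5: down by d6 = -47/10 → (81/2, 83/10)
  seg 6: up by d7 = 18/5 → (81/2, 119/10)
  seg 7: right by d3 = 13/2 → (47, 119/10)
  seg 8: right by d5 = 81/2 → (175/2, 119/10)

d4 = -16
d5 = 81/2
d6 = -47/10
d7 = 18/5
endpoint = (175/2, 119/10)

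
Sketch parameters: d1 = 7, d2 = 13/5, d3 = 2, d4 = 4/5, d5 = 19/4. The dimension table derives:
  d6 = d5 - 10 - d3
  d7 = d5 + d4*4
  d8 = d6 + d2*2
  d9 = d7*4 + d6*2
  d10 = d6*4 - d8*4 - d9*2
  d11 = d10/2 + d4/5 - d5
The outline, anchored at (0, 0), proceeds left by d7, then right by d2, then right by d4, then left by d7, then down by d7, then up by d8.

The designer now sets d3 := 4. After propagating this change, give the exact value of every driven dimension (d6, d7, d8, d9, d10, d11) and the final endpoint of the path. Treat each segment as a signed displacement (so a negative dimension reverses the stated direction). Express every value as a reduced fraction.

Apply edit: d3 := 4
  d6 = d5 - 10 - d3 = -37/4
  d7 = d5 + d4*4 = 159/20
  d8 = d6 + d2*2 = -81/20
  d9 = d7*4 + d6*2 = 133/10
  d10 = d6*4 - d8*4 - d9*2 = -237/5
  d11 = d10/2 + d4/5 - d5 = -2829/100
Walk from origin (0, 0):
  seg 1: left by d7 = 159/20 → (-159/20, 0)
  seg 2: right by d2 = 13/5 → (-107/20, 0)
  seg 3: right by d4 = 4/5 → (-91/20, 0)
  seg 4: left by d7 = 159/20 → (-25/2, 0)
  seg 5: down by d7 = 159/20 → (-25/2, -159/20)
  seg 6: up by d8 = -81/20 → (-25/2, -12)

d6 = -37/4
d7 = 159/20
d8 = -81/20
d9 = 133/10
d10 = -237/5
d11 = -2829/100
endpoint = (-25/2, -12)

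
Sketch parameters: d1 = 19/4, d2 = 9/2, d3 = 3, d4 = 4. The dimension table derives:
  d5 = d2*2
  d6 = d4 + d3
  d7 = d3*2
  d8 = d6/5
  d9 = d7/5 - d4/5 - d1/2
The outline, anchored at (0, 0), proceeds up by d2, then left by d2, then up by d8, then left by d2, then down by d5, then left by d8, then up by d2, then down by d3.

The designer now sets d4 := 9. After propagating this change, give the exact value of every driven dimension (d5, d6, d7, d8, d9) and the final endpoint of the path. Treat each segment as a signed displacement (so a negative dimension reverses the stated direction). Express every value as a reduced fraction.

d5 = 9
d6 = 12
d7 = 6
d8 = 12/5
d9 = -119/40
endpoint = (-57/5, -3/5)

Apply edit: d4 := 9
  d5 = d2*2 = 9
  d6 = d4 + d3 = 12
  d7 = d3*2 = 6
  d8 = d6/5 = 12/5
  d9 = d7/5 - d4/5 - d1/2 = -119/40
Walk from origin (0, 0):
  seg 1: up by d2 = 9/2 → (0, 9/2)
  seg 2: left by d2 = 9/2 → (-9/2, 9/2)
  seg 3: up by d8 = 12/5 → (-9/2, 69/10)
  seg 4: left by d2 = 9/2 → (-9, 69/10)
  seg 5: down by d5 = 9 → (-9, -21/10)
  seg 6: left by d8 = 12/5 → (-57/5, -21/10)
  seg 7: up by d2 = 9/2 → (-57/5, 12/5)
  seg 8: down by d3 = 3 → (-57/5, -3/5)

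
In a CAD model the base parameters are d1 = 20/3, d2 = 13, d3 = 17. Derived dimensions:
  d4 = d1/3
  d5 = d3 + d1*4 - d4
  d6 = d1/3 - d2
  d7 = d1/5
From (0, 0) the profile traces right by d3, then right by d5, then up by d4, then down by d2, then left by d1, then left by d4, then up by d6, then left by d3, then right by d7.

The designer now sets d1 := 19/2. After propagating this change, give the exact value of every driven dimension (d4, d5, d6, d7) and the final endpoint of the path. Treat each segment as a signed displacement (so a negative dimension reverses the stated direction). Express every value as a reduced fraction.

d4 = 19/6
d5 = 311/6
d6 = -59/6
d7 = 19/10
endpoint = (616/15, -59/3)

Apply edit: d1 := 19/2
  d4 = d1/3 = 19/6
  d5 = d3 + d1*4 - d4 = 311/6
  d6 = d1/3 - d2 = -59/6
  d7 = d1/5 = 19/10
Walk from origin (0, 0):
  seg 1: right by d3 = 17 → (17, 0)
  seg 2: right by d5 = 311/6 → (413/6, 0)
  seg 3: up by d4 = 19/6 → (413/6, 19/6)
  seg 4: down by d2 = 13 → (413/6, -59/6)
  seg 5: left by d1 = 19/2 → (178/3, -59/6)
  seg 6: left by d4 = 19/6 → (337/6, -59/6)
  seg 7: up by d6 = -59/6 → (337/6, -59/3)
  seg 8: left by d3 = 17 → (235/6, -59/3)
  seg 9: right by d7 = 19/10 → (616/15, -59/3)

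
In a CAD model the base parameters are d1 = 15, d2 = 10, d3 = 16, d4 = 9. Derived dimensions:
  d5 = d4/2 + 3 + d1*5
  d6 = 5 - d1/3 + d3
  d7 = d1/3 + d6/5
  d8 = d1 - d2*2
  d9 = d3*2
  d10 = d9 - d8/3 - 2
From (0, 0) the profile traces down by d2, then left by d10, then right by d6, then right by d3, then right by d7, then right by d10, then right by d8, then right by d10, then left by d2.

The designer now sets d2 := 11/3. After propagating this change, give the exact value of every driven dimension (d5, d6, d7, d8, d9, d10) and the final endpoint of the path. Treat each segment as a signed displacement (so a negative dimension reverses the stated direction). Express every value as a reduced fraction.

Apply edit: d2 := 11/3
  d5 = d4/2 + 3 + d1*5 = 165/2
  d6 = 5 - d1/3 + d3 = 16
  d7 = d1/3 + d6/5 = 41/5
  d8 = d1 - d2*2 = 23/3
  d9 = d3*2 = 32
  d10 = d9 - d8/3 - 2 = 247/9
Walk from origin (0, 0):
  seg 1: down by d2 = 11/3 → (0, -11/3)
  seg 2: left by d10 = 247/9 → (-247/9, -11/3)
  seg 3: right by d6 = 16 → (-103/9, -11/3)
  seg 4: right by d3 = 16 → (41/9, -11/3)
  seg 5: right by d7 = 41/5 → (574/45, -11/3)
  seg 6: right by d10 = 247/9 → (201/5, -11/3)
  seg 7: right by d8 = 23/3 → (718/15, -11/3)
  seg 8: right by d10 = 247/9 → (3389/45, -11/3)
  seg 9: left by d2 = 11/3 → (3224/45, -11/3)

d5 = 165/2
d6 = 16
d7 = 41/5
d8 = 23/3
d9 = 32
d10 = 247/9
endpoint = (3224/45, -11/3)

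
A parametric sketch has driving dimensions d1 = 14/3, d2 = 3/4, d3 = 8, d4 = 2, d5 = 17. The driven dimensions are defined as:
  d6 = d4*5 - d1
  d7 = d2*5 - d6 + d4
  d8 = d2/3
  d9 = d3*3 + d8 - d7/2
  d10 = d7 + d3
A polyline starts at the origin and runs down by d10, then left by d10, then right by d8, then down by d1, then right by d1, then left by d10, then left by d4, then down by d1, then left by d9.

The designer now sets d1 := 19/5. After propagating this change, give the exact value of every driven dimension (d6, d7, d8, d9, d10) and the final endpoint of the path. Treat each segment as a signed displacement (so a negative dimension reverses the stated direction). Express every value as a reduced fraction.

d6 = 31/5
d7 = -9/20
d8 = 1/4
d9 = 979/40
d10 = 151/20
endpoint = (-1501/40, -303/20)

Apply edit: d1 := 19/5
  d6 = d4*5 - d1 = 31/5
  d7 = d2*5 - d6 + d4 = -9/20
  d8 = d2/3 = 1/4
  d9 = d3*3 + d8 - d7/2 = 979/40
  d10 = d7 + d3 = 151/20
Walk from origin (0, 0):
  seg 1: down by d10 = 151/20 → (0, -151/20)
  seg 2: left by d10 = 151/20 → (-151/20, -151/20)
  seg 3: right by d8 = 1/4 → (-73/10, -151/20)
  seg 4: down by d1 = 19/5 → (-73/10, -227/20)
  seg 5: right by d1 = 19/5 → (-7/2, -227/20)
  seg 6: left by d10 = 151/20 → (-221/20, -227/20)
  seg 7: left by d4 = 2 → (-261/20, -227/20)
  seg 8: down by d1 = 19/5 → (-261/20, -303/20)
  seg 9: left by d9 = 979/40 → (-1501/40, -303/20)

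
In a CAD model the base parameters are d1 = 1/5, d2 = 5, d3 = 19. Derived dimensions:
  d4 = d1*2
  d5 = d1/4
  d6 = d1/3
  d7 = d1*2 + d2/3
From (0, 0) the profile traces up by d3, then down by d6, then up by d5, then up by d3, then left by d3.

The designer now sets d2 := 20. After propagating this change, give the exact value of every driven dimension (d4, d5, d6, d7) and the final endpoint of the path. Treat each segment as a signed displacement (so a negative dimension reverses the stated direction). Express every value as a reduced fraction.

d4 = 2/5
d5 = 1/20
d6 = 1/15
d7 = 106/15
endpoint = (-19, 2279/60)

Apply edit: d2 := 20
  d4 = d1*2 = 2/5
  d5 = d1/4 = 1/20
  d6 = d1/3 = 1/15
  d7 = d1*2 + d2/3 = 106/15
Walk from origin (0, 0):
  seg 1: up by d3 = 19 → (0, 19)
  seg 2: down by d6 = 1/15 → (0, 284/15)
  seg 3: up by d5 = 1/20 → (0, 1139/60)
  seg 4: up by d3 = 19 → (0, 2279/60)
  seg 5: left by d3 = 19 → (-19, 2279/60)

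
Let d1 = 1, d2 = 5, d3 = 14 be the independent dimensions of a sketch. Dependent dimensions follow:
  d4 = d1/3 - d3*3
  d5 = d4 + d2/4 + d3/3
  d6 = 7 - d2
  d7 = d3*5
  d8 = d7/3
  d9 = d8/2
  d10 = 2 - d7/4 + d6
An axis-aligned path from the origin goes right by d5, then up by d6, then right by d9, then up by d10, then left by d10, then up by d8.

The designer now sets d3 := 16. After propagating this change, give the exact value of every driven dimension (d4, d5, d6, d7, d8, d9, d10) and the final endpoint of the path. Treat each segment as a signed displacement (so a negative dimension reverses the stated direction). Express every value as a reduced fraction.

d4 = -143/3
d5 = -493/12
d6 = 2
d7 = 80
d8 = 80/3
d9 = 40/3
d10 = -16
endpoint = (-47/4, 38/3)

Apply edit: d3 := 16
  d4 = d1/3 - d3*3 = -143/3
  d5 = d4 + d2/4 + d3/3 = -493/12
  d6 = 7 - d2 = 2
  d7 = d3*5 = 80
  d8 = d7/3 = 80/3
  d9 = d8/2 = 40/3
  d10 = 2 - d7/4 + d6 = -16
Walk from origin (0, 0):
  seg 1: right by d5 = -493/12 → (-493/12, 0)
  seg 2: up by d6 = 2 → (-493/12, 2)
  seg 3: right by d9 = 40/3 → (-111/4, 2)
  seg 4: up by d10 = -16 → (-111/4, -14)
  seg 5: left by d10 = -16 → (-47/4, -14)
  seg 6: up by d8 = 80/3 → (-47/4, 38/3)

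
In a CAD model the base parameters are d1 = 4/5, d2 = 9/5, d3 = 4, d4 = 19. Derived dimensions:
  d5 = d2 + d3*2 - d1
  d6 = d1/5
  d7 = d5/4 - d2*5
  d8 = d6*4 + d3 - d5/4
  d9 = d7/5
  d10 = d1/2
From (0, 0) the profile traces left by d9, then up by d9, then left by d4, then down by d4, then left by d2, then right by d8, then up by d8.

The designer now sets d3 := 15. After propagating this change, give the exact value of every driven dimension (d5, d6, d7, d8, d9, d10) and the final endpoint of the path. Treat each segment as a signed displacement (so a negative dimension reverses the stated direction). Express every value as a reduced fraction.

d5 = 31
d6 = 4/25
d7 = -5/4
d8 = 789/100
d9 = -1/4
d10 = 2/5
endpoint = (-633/50, -284/25)

Apply edit: d3 := 15
  d5 = d2 + d3*2 - d1 = 31
  d6 = d1/5 = 4/25
  d7 = d5/4 - d2*5 = -5/4
  d8 = d6*4 + d3 - d5/4 = 789/100
  d9 = d7/5 = -1/4
  d10 = d1/2 = 2/5
Walk from origin (0, 0):
  seg 1: left by d9 = -1/4 → (1/4, 0)
  seg 2: up by d9 = -1/4 → (1/4, -1/4)
  seg 3: left by d4 = 19 → (-75/4, -1/4)
  seg 4: down by d4 = 19 → (-75/4, -77/4)
  seg 5: left by d2 = 9/5 → (-411/20, -77/4)
  seg 6: right by d8 = 789/100 → (-633/50, -77/4)
  seg 7: up by d8 = 789/100 → (-633/50, -284/25)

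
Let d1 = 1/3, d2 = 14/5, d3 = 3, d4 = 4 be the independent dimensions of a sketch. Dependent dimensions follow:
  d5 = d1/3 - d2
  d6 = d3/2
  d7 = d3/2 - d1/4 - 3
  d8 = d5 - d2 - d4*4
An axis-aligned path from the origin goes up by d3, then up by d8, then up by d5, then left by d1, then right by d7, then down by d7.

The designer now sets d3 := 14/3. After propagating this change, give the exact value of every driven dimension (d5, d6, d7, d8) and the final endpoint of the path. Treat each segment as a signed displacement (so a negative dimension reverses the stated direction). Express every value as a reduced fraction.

Apply edit: d3 := 14/3
  d5 = d1/3 - d2 = -121/45
  d6 = d3/2 = 7/3
  d7 = d3/2 - d1/4 - 3 = -3/4
  d8 = d5 - d2 - d4*4 = -967/45
Walk from origin (0, 0):
  seg 1: up by d3 = 14/3 → (0, 14/3)
  seg 2: up by d8 = -967/45 → (0, -757/45)
  seg 3: up by d5 = -121/45 → (0, -878/45)
  seg 4: left by d1 = 1/3 → (-1/3, -878/45)
  seg 5: right by d7 = -3/4 → (-13/12, -878/45)
  seg 6: down by d7 = -3/4 → (-13/12, -3377/180)

d5 = -121/45
d6 = 7/3
d7 = -3/4
d8 = -967/45
endpoint = (-13/12, -3377/180)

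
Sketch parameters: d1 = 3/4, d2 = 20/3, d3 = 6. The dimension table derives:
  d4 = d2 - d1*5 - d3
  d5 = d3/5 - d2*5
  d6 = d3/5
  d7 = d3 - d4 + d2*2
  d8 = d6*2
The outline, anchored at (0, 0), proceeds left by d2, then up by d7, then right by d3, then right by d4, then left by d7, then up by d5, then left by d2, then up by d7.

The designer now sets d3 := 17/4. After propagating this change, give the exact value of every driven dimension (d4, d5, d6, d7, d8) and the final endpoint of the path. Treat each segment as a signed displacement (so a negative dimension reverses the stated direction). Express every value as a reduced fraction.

d4 = -4/3
d5 = -1949/60
d6 = 17/20
d7 = 227/12
d8 = 17/10
endpoint = (-88/3, 107/20)

Apply edit: d3 := 17/4
  d4 = d2 - d1*5 - d3 = -4/3
  d5 = d3/5 - d2*5 = -1949/60
  d6 = d3/5 = 17/20
  d7 = d3 - d4 + d2*2 = 227/12
  d8 = d6*2 = 17/10
Walk from origin (0, 0):
  seg 1: left by d2 = 20/3 → (-20/3, 0)
  seg 2: up by d7 = 227/12 → (-20/3, 227/12)
  seg 3: right by d3 = 17/4 → (-29/12, 227/12)
  seg 4: right by d4 = -4/3 → (-15/4, 227/12)
  seg 5: left by d7 = 227/12 → (-68/3, 227/12)
  seg 6: up by d5 = -1949/60 → (-68/3, -407/30)
  seg 7: left by d2 = 20/3 → (-88/3, -407/30)
  seg 8: up by d7 = 227/12 → (-88/3, 107/20)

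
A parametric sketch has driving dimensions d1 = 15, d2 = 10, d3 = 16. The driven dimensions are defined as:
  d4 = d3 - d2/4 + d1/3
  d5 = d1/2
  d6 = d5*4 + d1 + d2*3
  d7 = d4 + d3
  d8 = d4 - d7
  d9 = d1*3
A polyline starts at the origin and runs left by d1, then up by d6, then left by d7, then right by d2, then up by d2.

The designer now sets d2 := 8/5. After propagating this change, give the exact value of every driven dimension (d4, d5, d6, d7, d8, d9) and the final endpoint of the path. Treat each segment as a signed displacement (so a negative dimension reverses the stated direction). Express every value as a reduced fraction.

d4 = 103/5
d5 = 15/2
d6 = 249/5
d7 = 183/5
d8 = -16
d9 = 45
endpoint = (-50, 257/5)

Apply edit: d2 := 8/5
  d4 = d3 - d2/4 + d1/3 = 103/5
  d5 = d1/2 = 15/2
  d6 = d5*4 + d1 + d2*3 = 249/5
  d7 = d4 + d3 = 183/5
  d8 = d4 - d7 = -16
  d9 = d1*3 = 45
Walk from origin (0, 0):
  seg 1: left by d1 = 15 → (-15, 0)
  seg 2: up by d6 = 249/5 → (-15, 249/5)
  seg 3: left by d7 = 183/5 → (-258/5, 249/5)
  seg 4: right by d2 = 8/5 → (-50, 249/5)
  seg 5: up by d2 = 8/5 → (-50, 257/5)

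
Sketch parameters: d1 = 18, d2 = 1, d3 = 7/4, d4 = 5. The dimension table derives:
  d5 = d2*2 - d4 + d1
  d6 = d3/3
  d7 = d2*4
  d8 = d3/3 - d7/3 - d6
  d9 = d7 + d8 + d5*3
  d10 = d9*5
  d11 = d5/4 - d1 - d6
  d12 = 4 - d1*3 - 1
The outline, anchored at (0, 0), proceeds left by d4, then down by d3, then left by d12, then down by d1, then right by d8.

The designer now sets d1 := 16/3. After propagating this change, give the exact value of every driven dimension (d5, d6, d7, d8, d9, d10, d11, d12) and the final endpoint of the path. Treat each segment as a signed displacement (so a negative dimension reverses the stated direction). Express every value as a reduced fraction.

d5 = 7/3
d6 = 7/12
d7 = 4
d8 = -4/3
d9 = 29/3
d10 = 145/3
d11 = -16/3
d12 = -13
endpoint = (20/3, -85/12)

Apply edit: d1 := 16/3
  d5 = d2*2 - d4 + d1 = 7/3
  d6 = d3/3 = 7/12
  d7 = d2*4 = 4
  d8 = d3/3 - d7/3 - d6 = -4/3
  d9 = d7 + d8 + d5*3 = 29/3
  d10 = d9*5 = 145/3
  d11 = d5/4 - d1 - d6 = -16/3
  d12 = 4 - d1*3 - 1 = -13
Walk from origin (0, 0):
  seg 1: left by d4 = 5 → (-5, 0)
  seg 2: down by d3 = 7/4 → (-5, -7/4)
  seg 3: left by d12 = -13 → (8, -7/4)
  seg 4: down by d1 = 16/3 → (8, -85/12)
  seg 5: right by d8 = -4/3 → (20/3, -85/12)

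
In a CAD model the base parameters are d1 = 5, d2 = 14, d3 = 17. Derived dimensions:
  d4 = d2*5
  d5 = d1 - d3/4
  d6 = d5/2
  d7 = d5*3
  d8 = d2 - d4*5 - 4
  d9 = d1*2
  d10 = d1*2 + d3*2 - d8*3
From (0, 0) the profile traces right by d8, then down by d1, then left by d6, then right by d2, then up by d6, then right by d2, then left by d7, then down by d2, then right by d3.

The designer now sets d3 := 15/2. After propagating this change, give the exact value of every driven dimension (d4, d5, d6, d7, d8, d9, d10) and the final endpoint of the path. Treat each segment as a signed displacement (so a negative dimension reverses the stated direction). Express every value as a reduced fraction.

Apply edit: d3 := 15/2
  d4 = d2*5 = 70
  d5 = d1 - d3/4 = 25/8
  d6 = d5/2 = 25/16
  d7 = d5*3 = 75/8
  d8 = d2 - d4*5 - 4 = -340
  d9 = d1*2 = 10
  d10 = d1*2 + d3*2 - d8*3 = 1045
Walk from origin (0, 0):
  seg 1: right by d8 = -340 → (-340, 0)
  seg 2: down by d1 = 5 → (-340, -5)
  seg 3: left by d6 = 25/16 → (-5465/16, -5)
  seg 4: right by d2 = 14 → (-5241/16, -5)
  seg 5: up by d6 = 25/16 → (-5241/16, -55/16)
  seg 6: right by d2 = 14 → (-5017/16, -55/16)
  seg 7: left by d7 = 75/8 → (-5167/16, -55/16)
  seg 8: down by d2 = 14 → (-5167/16, -279/16)
  seg 9: right by d3 = 15/2 → (-5047/16, -279/16)

d4 = 70
d5 = 25/8
d6 = 25/16
d7 = 75/8
d8 = -340
d9 = 10
d10 = 1045
endpoint = (-5047/16, -279/16)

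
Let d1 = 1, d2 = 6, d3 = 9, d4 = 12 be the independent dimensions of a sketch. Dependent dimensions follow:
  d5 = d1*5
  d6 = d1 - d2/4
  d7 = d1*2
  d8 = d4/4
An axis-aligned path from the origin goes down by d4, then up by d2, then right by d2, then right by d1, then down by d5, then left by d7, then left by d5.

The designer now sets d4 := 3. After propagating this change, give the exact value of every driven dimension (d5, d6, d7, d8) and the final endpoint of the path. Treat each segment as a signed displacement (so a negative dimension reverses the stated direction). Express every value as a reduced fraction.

Apply edit: d4 := 3
  d5 = d1*5 = 5
  d6 = d1 - d2/4 = -1/2
  d7 = d1*2 = 2
  d8 = d4/4 = 3/4
Walk from origin (0, 0):
  seg 1: down by d4 = 3 → (0, -3)
  seg 2: up by d2 = 6 → (0, 3)
  seg 3: right by d2 = 6 → (6, 3)
  seg 4: right by d1 = 1 → (7, 3)
  seg 5: down by d5 = 5 → (7, -2)
  seg 6: left by d7 = 2 → (5, -2)
  seg 7: left by d5 = 5 → (0, -2)

d5 = 5
d6 = -1/2
d7 = 2
d8 = 3/4
endpoint = (0, -2)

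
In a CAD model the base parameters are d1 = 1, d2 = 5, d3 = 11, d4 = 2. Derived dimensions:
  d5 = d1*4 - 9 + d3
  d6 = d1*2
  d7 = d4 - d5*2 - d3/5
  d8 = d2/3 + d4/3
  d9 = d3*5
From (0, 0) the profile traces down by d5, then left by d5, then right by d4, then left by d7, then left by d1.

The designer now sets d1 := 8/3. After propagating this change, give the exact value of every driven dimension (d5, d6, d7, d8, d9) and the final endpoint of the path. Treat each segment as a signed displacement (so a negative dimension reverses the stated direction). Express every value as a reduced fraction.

d5 = 38/3
d6 = 16/3
d7 = -383/15
d8 = 7/3
d9 = 55
endpoint = (61/5, -38/3)

Apply edit: d1 := 8/3
  d5 = d1*4 - 9 + d3 = 38/3
  d6 = d1*2 = 16/3
  d7 = d4 - d5*2 - d3/5 = -383/15
  d8 = d2/3 + d4/3 = 7/3
  d9 = d3*5 = 55
Walk from origin (0, 0):
  seg 1: down by d5 = 38/3 → (0, -38/3)
  seg 2: left by d5 = 38/3 → (-38/3, -38/3)
  seg 3: right by d4 = 2 → (-32/3, -38/3)
  seg 4: left by d7 = -383/15 → (223/15, -38/3)
  seg 5: left by d1 = 8/3 → (61/5, -38/3)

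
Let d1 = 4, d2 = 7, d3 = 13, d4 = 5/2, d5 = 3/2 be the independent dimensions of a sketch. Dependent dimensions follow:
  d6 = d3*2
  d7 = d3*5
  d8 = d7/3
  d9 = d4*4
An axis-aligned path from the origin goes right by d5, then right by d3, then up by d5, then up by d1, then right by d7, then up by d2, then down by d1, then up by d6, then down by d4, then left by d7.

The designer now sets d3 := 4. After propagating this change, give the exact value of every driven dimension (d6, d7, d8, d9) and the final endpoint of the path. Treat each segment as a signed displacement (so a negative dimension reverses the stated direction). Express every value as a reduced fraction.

Apply edit: d3 := 4
  d6 = d3*2 = 8
  d7 = d3*5 = 20
  d8 = d7/3 = 20/3
  d9 = d4*4 = 10
Walk from origin (0, 0):
  seg 1: right by d5 = 3/2 → (3/2, 0)
  seg 2: right by d3 = 4 → (11/2, 0)
  seg 3: up by d5 = 3/2 → (11/2, 3/2)
  seg 4: up by d1 = 4 → (11/2, 11/2)
  seg 5: right by d7 = 20 → (51/2, 11/2)
  seg 6: up by d2 = 7 → (51/2, 25/2)
  seg 7: down by d1 = 4 → (51/2, 17/2)
  seg 8: up by d6 = 8 → (51/2, 33/2)
  seg 9: down by d4 = 5/2 → (51/2, 14)
  seg 10: left by d7 = 20 → (11/2, 14)

d6 = 8
d7 = 20
d8 = 20/3
d9 = 10
endpoint = (11/2, 14)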